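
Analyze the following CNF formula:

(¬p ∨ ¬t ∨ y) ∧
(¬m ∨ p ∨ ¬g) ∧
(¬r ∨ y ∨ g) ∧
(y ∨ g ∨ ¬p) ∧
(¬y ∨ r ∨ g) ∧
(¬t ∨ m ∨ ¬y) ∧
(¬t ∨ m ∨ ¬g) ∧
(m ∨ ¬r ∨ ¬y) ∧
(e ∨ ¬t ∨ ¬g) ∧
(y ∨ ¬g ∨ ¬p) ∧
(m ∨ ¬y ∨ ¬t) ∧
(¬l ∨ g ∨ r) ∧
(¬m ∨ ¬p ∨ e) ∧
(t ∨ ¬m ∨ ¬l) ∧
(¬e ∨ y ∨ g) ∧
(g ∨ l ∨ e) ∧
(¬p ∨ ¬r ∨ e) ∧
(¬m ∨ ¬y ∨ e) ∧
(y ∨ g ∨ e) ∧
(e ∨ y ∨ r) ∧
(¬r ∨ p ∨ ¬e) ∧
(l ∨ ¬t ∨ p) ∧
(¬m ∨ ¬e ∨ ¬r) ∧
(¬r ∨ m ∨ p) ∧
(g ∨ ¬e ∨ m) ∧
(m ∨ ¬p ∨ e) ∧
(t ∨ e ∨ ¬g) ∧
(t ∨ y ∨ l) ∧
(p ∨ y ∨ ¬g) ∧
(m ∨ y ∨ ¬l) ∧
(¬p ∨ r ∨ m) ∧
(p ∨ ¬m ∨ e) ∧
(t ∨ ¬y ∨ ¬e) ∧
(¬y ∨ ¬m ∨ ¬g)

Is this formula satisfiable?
No

No, the formula is not satisfiable.

No assignment of truth values to the variables can make all 34 clauses true simultaneously.

The formula is UNSAT (unsatisfiable).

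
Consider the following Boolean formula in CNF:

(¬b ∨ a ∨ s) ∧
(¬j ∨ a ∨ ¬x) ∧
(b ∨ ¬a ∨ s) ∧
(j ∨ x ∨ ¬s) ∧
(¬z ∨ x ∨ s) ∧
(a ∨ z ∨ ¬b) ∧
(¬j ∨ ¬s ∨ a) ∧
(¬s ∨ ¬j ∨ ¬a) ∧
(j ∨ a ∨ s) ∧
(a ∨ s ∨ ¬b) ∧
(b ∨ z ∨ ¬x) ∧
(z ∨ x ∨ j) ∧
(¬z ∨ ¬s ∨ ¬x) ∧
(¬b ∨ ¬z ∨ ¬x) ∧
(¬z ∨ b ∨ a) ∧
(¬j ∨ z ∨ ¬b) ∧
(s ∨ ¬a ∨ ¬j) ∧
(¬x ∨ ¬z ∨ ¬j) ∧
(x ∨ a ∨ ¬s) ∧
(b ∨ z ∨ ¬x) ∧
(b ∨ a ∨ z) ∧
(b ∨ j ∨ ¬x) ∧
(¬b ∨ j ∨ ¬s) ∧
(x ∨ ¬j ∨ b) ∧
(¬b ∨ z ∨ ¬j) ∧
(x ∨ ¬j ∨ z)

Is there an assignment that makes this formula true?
Yes

Yes, the formula is satisfiable.

One satisfying assignment is: z=False, b=True, x=True, s=False, j=False, a=True

Verification: With this assignment, all 26 clauses evaluate to true.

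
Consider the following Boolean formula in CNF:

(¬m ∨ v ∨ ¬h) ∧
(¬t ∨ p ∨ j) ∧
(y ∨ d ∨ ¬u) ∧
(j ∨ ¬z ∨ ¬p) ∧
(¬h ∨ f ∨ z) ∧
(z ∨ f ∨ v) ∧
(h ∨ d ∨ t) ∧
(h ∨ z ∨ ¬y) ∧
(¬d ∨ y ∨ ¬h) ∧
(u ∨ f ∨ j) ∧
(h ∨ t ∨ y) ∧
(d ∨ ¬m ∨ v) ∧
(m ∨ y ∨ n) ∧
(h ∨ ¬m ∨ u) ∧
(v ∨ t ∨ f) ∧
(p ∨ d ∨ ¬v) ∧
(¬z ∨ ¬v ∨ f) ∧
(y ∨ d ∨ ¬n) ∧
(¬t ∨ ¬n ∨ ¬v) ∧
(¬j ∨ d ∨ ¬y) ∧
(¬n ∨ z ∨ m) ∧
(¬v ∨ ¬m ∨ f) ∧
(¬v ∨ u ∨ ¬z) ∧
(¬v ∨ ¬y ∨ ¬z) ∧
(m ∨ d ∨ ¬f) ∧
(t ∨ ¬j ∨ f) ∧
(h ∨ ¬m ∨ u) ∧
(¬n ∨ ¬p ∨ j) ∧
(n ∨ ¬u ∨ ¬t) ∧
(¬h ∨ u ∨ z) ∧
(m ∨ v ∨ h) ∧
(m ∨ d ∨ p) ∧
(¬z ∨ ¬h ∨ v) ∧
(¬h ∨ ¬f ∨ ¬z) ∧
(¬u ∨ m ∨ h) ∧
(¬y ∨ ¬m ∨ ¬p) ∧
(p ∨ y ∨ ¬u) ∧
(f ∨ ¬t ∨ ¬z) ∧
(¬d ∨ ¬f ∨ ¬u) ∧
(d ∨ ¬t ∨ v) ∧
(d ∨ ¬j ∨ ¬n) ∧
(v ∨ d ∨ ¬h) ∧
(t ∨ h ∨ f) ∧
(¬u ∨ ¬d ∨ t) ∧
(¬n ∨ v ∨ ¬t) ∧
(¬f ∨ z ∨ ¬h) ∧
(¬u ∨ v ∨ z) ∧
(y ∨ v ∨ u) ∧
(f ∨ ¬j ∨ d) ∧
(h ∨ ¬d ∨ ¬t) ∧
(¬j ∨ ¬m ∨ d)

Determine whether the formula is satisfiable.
No

No, the formula is not satisfiable.

No assignment of truth values to the variables can make all 51 clauses true simultaneously.

The formula is UNSAT (unsatisfiable).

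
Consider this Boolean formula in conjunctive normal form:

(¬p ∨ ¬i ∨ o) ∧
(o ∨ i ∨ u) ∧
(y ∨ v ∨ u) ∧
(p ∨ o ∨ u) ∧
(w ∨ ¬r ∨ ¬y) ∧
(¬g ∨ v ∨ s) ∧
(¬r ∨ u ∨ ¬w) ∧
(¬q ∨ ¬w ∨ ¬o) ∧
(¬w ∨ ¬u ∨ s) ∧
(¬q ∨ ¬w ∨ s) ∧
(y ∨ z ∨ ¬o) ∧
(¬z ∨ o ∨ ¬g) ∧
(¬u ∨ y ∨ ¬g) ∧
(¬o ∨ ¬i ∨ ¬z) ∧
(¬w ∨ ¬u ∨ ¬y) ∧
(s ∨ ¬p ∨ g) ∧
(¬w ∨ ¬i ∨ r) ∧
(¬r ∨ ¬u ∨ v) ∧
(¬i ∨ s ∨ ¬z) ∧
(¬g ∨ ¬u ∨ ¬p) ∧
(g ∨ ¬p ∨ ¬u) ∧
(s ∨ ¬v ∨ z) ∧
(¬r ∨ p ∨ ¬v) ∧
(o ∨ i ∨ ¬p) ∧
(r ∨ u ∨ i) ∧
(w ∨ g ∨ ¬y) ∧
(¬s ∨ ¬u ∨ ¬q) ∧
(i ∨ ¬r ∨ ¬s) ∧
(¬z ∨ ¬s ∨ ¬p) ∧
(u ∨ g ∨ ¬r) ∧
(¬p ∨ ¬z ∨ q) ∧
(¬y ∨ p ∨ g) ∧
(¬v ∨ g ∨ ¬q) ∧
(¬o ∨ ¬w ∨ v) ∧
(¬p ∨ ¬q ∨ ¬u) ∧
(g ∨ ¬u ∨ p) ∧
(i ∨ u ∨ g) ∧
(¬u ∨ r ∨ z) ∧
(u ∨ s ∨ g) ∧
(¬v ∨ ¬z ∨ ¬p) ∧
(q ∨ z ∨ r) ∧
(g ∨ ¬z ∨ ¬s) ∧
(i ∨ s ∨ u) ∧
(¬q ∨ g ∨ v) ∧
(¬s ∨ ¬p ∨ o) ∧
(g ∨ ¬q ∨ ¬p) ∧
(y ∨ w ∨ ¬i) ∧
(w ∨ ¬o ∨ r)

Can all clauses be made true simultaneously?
No

No, the formula is not satisfiable.

No assignment of truth values to the variables can make all 48 clauses true simultaneously.

The formula is UNSAT (unsatisfiable).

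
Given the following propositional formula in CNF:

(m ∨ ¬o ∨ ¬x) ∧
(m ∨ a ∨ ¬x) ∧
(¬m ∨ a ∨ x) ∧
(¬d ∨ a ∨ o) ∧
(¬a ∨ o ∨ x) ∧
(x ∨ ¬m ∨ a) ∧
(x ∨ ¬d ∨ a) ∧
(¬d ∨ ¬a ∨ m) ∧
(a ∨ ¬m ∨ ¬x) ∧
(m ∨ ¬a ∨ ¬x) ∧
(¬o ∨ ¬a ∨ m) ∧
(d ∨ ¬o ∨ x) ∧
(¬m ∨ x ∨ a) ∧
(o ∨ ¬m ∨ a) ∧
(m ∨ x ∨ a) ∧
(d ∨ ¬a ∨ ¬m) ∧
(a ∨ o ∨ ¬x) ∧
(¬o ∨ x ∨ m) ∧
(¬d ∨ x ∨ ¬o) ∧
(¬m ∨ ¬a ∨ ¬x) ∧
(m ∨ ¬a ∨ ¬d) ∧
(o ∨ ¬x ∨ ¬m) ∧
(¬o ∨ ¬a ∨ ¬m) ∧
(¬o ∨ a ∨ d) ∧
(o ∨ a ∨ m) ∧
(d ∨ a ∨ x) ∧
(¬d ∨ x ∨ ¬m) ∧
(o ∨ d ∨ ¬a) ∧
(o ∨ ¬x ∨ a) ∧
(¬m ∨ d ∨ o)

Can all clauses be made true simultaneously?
No

No, the formula is not satisfiable.

No assignment of truth values to the variables can make all 30 clauses true simultaneously.

The formula is UNSAT (unsatisfiable).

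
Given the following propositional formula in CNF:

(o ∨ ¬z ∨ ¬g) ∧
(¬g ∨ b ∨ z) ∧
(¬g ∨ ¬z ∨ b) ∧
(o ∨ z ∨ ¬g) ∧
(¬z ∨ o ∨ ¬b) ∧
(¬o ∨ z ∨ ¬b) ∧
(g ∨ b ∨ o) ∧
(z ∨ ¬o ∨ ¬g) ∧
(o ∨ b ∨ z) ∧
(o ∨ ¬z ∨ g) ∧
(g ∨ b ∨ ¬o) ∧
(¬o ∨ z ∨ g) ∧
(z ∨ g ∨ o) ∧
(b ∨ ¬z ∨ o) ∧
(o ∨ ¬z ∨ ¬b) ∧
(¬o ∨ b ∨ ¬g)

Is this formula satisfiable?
Yes

Yes, the formula is satisfiable.

One satisfying assignment is: b=True, o=True, g=False, z=True

Verification: With this assignment, all 16 clauses evaluate to true.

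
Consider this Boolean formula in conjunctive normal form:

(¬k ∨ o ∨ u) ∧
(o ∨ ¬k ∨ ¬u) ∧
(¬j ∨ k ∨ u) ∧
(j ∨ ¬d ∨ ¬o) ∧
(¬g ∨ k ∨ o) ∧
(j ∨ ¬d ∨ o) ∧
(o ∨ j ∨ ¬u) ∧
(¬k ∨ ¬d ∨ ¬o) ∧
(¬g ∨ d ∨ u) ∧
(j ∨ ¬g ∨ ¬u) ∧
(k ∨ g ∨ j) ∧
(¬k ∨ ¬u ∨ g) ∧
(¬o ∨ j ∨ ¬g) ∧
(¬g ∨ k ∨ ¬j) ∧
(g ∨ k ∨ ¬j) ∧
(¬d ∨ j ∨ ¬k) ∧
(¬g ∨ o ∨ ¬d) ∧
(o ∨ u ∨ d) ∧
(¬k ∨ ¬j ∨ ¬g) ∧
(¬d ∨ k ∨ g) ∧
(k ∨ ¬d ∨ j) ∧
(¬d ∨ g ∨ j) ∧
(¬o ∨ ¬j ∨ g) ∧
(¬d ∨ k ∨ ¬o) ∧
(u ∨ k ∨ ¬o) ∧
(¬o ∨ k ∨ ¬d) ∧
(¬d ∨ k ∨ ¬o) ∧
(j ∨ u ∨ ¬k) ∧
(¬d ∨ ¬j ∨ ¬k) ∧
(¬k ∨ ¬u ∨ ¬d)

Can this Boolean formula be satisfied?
No

No, the formula is not satisfiable.

No assignment of truth values to the variables can make all 30 clauses true simultaneously.

The formula is UNSAT (unsatisfiable).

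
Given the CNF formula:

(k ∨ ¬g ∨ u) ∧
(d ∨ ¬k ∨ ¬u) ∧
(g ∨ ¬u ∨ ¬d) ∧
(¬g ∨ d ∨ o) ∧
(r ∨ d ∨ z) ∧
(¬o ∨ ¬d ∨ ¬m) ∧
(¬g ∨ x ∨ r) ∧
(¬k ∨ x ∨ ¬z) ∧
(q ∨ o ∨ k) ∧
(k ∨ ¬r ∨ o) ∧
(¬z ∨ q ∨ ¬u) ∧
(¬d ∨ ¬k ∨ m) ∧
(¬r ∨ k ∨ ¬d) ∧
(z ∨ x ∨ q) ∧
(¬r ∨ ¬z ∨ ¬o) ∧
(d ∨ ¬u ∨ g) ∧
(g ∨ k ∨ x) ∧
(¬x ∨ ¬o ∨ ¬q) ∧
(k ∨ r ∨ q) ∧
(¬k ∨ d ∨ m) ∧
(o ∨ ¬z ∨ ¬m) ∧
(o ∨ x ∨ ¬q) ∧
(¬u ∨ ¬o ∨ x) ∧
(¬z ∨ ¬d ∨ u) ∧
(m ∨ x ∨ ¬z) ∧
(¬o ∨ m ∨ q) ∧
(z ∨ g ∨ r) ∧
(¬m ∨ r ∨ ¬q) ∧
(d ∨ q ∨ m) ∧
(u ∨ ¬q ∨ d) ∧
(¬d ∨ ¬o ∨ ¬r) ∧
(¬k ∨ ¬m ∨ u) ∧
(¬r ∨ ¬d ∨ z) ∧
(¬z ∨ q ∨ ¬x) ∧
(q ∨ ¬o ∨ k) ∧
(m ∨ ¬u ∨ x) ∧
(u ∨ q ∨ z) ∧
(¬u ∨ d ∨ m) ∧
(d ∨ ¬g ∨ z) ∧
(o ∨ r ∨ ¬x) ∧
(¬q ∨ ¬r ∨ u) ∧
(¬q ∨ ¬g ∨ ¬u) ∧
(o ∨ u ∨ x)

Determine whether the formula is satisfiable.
No

No, the formula is not satisfiable.

No assignment of truth values to the variables can make all 43 clauses true simultaneously.

The formula is UNSAT (unsatisfiable).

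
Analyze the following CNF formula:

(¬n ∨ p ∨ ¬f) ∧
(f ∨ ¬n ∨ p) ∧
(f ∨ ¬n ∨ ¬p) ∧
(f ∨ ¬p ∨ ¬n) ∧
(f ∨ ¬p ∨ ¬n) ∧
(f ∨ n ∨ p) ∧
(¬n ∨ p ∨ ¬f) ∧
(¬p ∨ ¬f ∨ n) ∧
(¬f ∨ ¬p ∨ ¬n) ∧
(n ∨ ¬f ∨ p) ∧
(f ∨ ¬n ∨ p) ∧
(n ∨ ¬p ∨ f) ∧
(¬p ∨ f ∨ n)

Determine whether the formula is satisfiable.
No

No, the formula is not satisfiable.

No assignment of truth values to the variables can make all 13 clauses true simultaneously.

The formula is UNSAT (unsatisfiable).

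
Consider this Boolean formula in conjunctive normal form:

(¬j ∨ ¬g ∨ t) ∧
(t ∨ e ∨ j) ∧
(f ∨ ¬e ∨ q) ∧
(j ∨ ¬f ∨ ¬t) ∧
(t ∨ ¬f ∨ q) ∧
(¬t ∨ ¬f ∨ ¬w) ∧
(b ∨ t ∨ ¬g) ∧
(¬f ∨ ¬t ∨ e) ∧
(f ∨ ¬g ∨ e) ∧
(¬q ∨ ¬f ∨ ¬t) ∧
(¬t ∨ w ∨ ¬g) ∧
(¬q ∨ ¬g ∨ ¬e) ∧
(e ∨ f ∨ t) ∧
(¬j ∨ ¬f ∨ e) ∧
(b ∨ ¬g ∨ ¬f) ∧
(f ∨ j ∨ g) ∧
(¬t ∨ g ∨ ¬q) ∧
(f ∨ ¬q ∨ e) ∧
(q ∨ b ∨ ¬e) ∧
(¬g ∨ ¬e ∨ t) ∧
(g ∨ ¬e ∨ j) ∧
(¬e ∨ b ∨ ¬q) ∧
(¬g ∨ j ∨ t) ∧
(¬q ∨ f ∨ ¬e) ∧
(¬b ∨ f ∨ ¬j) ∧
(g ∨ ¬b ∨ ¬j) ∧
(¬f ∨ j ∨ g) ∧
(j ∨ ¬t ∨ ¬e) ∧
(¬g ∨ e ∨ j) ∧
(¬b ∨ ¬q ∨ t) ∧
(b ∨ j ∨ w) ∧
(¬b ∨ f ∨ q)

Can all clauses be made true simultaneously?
Yes

Yes, the formula is satisfiable.

One satisfying assignment is: e=False, q=False, t=True, j=True, b=False, f=False, w=False, g=False

Verification: With this assignment, all 32 clauses evaluate to true.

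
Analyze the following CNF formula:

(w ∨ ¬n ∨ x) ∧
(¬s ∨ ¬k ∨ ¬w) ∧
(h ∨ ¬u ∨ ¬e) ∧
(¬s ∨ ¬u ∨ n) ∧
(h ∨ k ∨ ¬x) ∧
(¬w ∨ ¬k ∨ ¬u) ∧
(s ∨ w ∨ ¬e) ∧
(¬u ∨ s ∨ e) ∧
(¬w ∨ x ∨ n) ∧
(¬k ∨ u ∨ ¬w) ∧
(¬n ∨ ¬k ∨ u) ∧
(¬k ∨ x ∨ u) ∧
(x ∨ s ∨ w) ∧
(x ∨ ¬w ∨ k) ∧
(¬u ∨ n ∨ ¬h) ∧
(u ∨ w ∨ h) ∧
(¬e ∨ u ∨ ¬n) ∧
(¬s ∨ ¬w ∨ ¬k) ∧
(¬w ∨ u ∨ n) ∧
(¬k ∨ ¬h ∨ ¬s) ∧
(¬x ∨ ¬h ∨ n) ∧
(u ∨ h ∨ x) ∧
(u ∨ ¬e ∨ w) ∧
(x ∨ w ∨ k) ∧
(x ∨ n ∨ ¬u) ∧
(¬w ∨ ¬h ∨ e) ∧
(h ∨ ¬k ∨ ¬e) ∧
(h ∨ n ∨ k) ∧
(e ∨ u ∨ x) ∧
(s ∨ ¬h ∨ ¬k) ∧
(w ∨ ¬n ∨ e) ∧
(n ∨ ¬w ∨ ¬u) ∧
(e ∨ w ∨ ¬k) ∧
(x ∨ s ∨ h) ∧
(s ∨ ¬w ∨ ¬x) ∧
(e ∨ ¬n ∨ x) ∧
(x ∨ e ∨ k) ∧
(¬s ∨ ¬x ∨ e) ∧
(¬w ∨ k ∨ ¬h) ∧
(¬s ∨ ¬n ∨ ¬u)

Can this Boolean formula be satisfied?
No

No, the formula is not satisfiable.

No assignment of truth values to the variables can make all 40 clauses true simultaneously.

The formula is UNSAT (unsatisfiable).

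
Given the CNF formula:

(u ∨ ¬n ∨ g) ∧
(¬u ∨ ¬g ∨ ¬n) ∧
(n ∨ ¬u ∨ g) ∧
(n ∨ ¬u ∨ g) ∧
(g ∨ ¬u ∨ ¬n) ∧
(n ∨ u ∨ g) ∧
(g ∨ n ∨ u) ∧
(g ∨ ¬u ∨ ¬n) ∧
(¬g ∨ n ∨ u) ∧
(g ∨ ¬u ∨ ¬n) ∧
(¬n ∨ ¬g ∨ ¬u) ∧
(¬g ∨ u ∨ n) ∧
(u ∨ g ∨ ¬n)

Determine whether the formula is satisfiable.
Yes

Yes, the formula is satisfiable.

One satisfying assignment is: g=True, n=False, u=True

Verification: With this assignment, all 13 clauses evaluate to true.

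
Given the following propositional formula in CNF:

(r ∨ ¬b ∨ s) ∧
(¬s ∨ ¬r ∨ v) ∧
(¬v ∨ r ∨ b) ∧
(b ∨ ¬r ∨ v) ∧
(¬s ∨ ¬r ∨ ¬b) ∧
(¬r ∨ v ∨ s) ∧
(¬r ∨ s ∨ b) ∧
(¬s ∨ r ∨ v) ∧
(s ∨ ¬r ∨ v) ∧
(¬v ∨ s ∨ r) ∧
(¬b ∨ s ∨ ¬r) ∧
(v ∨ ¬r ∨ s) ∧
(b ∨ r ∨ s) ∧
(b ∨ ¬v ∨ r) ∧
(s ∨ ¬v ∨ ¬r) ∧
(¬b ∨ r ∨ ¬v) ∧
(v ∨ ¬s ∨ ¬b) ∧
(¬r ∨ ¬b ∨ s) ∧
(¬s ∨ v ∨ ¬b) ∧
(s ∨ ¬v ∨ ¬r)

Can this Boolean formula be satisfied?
Yes

Yes, the formula is satisfiable.

One satisfying assignment is: v=True, r=True, s=True, b=False

Verification: With this assignment, all 20 clauses evaluate to true.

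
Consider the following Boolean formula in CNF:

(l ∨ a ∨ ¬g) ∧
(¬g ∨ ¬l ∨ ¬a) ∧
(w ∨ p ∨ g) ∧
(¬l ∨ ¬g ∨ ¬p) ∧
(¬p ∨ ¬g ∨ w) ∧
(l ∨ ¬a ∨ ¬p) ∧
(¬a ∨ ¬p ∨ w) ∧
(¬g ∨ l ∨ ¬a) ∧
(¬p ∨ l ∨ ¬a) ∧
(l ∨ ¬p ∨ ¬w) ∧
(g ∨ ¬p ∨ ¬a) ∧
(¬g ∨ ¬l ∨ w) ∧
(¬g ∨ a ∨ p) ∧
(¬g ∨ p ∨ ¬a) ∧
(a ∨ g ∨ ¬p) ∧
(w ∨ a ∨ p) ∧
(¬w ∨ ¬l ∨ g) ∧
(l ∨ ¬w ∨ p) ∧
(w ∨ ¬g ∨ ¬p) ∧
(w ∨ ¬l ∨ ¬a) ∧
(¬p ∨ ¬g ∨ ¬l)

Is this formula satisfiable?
No

No, the formula is not satisfiable.

No assignment of truth values to the variables can make all 21 clauses true simultaneously.

The formula is UNSAT (unsatisfiable).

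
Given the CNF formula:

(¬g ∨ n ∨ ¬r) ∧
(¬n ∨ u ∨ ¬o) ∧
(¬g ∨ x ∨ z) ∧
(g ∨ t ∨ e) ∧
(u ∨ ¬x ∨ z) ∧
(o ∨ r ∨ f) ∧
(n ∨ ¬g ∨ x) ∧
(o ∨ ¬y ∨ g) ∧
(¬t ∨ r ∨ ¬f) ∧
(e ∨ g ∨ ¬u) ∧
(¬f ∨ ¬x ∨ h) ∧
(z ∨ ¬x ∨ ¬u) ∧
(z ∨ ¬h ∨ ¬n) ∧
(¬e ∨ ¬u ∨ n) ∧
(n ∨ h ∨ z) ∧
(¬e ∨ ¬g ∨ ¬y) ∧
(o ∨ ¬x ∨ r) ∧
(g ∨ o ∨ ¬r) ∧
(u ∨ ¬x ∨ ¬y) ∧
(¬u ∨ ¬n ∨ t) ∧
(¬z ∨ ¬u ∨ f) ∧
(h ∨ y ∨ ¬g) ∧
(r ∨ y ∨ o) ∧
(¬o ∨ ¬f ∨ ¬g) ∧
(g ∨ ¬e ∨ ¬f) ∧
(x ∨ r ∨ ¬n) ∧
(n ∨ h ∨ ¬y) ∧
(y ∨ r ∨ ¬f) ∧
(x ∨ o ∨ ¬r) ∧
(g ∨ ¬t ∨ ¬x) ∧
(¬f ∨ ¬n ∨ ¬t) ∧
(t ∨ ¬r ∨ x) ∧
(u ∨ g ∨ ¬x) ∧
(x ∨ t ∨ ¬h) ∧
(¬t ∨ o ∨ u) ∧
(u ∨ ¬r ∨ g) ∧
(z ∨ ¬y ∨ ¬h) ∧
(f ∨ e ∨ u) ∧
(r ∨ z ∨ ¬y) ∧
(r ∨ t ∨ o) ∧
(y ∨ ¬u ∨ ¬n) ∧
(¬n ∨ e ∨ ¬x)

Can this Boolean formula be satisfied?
Yes

Yes, the formula is satisfiable.

One satisfying assignment is: n=False, e=True, t=True, g=False, y=False, x=False, h=False, f=False, u=False, o=True, r=False, z=True

Verification: With this assignment, all 42 clauses evaluate to true.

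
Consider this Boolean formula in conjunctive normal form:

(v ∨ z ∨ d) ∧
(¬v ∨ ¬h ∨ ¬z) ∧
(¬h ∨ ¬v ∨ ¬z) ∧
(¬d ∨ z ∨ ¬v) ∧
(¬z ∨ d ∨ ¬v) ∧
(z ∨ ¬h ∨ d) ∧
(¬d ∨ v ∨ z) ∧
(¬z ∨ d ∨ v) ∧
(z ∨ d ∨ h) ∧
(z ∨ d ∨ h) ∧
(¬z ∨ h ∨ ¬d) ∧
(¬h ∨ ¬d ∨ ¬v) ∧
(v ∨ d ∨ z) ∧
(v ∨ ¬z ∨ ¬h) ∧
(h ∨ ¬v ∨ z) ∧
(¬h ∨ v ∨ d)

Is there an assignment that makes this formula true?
No

No, the formula is not satisfiable.

No assignment of truth values to the variables can make all 16 clauses true simultaneously.

The formula is UNSAT (unsatisfiable).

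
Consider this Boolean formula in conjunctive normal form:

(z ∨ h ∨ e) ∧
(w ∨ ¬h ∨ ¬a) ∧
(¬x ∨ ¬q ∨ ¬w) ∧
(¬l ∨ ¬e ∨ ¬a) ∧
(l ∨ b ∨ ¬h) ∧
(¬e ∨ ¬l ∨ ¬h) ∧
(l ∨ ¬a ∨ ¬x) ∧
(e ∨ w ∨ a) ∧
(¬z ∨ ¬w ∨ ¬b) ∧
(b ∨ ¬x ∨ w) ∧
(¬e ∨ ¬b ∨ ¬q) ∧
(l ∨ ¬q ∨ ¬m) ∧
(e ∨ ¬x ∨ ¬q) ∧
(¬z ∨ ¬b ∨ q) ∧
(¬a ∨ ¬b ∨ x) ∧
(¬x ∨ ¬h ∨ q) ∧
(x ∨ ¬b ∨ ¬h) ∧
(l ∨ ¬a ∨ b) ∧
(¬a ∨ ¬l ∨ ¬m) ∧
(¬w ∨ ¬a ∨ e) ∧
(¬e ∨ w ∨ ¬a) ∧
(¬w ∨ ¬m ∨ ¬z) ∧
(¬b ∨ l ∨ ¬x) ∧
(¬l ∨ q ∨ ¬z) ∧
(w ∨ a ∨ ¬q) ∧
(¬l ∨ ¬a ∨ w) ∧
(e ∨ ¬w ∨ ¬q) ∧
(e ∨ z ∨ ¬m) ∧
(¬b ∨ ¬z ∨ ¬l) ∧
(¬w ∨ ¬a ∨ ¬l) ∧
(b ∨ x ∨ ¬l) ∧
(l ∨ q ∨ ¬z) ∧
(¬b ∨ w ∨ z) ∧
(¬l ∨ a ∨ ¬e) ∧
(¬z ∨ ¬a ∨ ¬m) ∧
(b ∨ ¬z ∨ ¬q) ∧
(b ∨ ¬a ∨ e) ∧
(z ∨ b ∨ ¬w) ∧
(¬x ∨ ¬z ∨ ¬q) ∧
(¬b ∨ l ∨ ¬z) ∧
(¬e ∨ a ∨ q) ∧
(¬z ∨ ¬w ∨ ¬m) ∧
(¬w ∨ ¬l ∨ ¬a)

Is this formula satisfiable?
No

No, the formula is not satisfiable.

No assignment of truth values to the variables can make all 43 clauses true simultaneously.

The formula is UNSAT (unsatisfiable).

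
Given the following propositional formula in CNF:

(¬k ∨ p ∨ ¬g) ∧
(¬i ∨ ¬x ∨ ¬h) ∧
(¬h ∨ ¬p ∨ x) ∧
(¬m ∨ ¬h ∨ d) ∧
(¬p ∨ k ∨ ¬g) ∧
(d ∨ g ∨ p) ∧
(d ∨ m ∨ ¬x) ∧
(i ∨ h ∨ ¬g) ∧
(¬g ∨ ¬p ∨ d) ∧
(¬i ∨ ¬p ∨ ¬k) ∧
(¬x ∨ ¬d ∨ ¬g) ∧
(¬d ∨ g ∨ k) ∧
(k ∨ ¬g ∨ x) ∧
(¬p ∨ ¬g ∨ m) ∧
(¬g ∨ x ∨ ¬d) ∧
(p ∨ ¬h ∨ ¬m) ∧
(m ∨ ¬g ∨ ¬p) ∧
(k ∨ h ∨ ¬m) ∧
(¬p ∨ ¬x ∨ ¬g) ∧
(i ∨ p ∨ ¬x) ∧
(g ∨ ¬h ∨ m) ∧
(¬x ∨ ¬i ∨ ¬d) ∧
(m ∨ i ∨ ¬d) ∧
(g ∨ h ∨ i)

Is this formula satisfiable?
Yes

Yes, the formula is satisfiable.

One satisfying assignment is: p=True, i=True, g=False, h=False, x=False, d=False, m=False, k=False

Verification: With this assignment, all 24 clauses evaluate to true.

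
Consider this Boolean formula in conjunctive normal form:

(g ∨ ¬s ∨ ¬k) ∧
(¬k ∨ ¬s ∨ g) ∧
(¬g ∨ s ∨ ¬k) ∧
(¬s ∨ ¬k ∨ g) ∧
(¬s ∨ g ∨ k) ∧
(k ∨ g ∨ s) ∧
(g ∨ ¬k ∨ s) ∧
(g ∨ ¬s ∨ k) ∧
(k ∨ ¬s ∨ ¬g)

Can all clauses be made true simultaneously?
Yes

Yes, the formula is satisfiable.

One satisfying assignment is: k=True, s=True, g=True

Verification: With this assignment, all 9 clauses evaluate to true.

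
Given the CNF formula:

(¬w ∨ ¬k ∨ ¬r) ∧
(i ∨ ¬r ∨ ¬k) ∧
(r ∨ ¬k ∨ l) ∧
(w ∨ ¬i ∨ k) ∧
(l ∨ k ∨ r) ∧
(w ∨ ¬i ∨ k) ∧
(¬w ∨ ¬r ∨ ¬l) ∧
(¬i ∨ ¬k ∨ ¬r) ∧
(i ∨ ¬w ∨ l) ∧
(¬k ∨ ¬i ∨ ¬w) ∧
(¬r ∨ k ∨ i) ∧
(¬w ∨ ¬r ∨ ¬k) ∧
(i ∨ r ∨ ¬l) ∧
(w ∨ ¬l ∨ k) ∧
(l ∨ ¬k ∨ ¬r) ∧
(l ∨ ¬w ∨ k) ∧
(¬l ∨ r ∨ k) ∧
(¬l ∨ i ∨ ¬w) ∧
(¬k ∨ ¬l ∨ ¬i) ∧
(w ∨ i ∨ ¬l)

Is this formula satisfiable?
No

No, the formula is not satisfiable.

No assignment of truth values to the variables can make all 20 clauses true simultaneously.

The formula is UNSAT (unsatisfiable).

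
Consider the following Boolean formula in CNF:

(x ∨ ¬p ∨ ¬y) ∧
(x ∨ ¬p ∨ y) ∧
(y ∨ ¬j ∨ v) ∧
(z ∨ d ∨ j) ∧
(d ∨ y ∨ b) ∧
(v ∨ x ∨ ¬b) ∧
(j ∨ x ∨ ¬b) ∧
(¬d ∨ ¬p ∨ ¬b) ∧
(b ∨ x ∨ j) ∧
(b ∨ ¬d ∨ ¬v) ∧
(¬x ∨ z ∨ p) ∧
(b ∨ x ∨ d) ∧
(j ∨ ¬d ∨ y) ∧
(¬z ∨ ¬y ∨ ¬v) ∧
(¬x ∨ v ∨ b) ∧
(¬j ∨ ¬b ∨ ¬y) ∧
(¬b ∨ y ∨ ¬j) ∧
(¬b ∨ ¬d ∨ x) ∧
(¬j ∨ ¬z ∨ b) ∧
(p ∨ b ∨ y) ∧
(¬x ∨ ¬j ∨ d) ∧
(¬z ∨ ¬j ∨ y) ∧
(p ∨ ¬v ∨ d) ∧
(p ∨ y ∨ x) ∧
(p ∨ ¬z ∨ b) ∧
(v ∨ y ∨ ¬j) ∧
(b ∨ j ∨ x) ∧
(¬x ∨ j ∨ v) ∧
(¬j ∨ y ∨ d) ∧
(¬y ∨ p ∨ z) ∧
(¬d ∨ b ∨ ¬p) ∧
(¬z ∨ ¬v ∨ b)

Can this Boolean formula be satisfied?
Yes

Yes, the formula is satisfiable.

One satisfying assignment is: v=True, x=True, d=False, b=True, p=True, z=True, j=False, y=False

Verification: With this assignment, all 32 clauses evaluate to true.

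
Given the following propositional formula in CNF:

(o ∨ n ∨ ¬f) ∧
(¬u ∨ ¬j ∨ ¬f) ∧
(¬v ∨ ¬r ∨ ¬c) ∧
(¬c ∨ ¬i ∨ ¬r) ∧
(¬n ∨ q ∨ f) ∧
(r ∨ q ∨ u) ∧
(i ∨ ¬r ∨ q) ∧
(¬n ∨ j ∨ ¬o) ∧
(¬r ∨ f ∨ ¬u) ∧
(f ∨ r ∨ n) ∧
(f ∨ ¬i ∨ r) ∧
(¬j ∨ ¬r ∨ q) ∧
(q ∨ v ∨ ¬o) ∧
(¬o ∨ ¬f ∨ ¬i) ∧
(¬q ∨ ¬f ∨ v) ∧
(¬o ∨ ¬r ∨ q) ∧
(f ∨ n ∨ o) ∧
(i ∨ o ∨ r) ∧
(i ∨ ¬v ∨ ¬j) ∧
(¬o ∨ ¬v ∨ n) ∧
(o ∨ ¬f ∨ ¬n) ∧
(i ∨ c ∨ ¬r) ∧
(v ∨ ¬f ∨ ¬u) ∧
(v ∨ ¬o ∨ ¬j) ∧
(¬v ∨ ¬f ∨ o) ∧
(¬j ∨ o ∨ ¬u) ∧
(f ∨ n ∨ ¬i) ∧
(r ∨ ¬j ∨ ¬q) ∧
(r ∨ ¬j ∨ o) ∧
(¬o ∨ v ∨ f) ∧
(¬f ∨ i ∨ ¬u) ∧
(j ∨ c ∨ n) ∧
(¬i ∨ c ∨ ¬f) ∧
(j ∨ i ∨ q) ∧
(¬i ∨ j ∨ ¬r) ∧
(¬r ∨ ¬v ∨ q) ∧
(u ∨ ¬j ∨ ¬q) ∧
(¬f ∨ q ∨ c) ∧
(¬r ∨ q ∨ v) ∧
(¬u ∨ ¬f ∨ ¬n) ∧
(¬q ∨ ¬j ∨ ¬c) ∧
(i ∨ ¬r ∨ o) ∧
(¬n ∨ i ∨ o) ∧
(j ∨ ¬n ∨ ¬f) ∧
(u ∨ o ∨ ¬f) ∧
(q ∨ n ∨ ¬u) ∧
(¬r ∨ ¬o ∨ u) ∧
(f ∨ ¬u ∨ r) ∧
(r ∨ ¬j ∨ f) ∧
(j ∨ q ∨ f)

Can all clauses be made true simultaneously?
No

No, the formula is not satisfiable.

No assignment of truth values to the variables can make all 50 clauses true simultaneously.

The formula is UNSAT (unsatisfiable).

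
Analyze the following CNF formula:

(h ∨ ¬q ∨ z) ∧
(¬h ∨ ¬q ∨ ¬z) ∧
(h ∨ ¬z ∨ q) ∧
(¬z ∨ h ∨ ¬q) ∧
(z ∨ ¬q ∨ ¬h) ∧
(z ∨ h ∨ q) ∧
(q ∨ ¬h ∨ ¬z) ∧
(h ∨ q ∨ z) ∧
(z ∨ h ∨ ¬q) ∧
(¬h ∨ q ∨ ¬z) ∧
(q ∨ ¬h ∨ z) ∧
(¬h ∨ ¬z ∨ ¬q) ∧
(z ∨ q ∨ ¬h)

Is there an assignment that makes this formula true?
No

No, the formula is not satisfiable.

No assignment of truth values to the variables can make all 13 clauses true simultaneously.

The formula is UNSAT (unsatisfiable).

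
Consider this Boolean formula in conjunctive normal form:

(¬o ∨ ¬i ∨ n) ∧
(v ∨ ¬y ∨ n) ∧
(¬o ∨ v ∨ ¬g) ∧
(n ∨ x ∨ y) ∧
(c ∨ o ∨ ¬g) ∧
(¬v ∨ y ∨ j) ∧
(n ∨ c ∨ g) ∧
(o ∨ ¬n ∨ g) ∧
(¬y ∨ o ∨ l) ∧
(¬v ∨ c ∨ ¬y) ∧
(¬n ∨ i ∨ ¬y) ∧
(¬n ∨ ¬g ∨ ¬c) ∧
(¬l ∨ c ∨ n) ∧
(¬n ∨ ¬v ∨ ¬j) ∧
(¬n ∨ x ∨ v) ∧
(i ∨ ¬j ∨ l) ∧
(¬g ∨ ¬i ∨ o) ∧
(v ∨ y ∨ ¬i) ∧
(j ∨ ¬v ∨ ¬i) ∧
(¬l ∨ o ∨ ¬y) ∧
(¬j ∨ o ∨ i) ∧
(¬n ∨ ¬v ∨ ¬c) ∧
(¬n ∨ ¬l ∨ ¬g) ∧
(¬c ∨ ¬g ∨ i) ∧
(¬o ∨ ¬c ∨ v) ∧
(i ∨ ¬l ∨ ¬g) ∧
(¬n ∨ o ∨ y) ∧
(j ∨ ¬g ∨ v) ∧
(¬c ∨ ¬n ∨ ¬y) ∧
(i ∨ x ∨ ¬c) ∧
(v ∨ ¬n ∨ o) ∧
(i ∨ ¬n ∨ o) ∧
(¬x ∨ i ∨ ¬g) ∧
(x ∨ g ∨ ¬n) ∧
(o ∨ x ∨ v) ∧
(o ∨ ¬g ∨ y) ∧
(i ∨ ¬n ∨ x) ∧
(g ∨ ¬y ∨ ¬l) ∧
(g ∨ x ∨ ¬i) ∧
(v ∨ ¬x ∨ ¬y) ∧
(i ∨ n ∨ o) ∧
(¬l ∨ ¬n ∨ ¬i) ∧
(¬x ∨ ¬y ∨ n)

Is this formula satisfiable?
Yes

Yes, the formula is satisfiable.

One satisfying assignment is: j=False, c=False, i=False, n=True, l=False, o=True, x=True, v=False, y=False, g=False

Verification: With this assignment, all 43 clauses evaluate to true.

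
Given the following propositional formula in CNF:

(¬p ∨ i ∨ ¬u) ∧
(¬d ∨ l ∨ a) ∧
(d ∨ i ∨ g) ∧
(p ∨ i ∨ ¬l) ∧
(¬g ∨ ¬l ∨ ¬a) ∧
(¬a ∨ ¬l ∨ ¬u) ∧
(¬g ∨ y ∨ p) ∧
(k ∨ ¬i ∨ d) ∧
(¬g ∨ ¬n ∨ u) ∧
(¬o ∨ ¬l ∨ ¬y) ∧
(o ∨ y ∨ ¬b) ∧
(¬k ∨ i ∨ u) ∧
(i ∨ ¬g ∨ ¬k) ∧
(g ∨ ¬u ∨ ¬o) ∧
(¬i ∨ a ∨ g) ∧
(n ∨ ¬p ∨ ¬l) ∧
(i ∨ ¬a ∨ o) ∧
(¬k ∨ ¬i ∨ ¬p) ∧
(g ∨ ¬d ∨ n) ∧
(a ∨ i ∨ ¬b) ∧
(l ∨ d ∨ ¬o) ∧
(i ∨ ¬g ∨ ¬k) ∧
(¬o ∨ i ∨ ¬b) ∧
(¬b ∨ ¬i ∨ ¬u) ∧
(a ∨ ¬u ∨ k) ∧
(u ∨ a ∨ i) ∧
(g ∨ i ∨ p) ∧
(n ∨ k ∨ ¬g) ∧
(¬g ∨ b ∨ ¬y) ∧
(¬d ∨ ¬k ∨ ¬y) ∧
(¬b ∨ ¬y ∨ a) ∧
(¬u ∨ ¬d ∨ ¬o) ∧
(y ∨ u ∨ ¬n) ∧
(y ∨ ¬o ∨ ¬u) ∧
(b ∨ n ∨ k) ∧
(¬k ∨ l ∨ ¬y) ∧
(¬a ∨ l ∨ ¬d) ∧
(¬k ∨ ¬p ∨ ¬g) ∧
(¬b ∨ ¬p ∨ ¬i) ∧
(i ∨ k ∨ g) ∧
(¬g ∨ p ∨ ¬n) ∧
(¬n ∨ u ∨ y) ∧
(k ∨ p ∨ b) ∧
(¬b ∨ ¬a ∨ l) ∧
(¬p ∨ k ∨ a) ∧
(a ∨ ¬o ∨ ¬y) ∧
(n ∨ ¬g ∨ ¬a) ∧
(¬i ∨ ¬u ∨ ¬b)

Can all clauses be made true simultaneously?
Yes

Yes, the formula is satisfiable.

One satisfying assignment is: p=False, a=True, y=False, d=False, g=False, i=True, k=True, b=False, u=False, l=False, o=False, n=False

Verification: With this assignment, all 48 clauses evaluate to true.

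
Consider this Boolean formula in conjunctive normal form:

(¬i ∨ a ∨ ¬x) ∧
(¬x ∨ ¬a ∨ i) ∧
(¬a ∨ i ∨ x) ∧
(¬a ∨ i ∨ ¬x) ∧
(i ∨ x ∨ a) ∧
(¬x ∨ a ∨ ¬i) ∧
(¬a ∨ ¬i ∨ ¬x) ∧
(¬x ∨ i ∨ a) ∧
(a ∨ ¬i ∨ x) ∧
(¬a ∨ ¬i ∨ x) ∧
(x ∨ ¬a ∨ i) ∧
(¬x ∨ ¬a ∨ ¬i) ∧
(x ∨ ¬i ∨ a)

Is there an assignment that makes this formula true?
No

No, the formula is not satisfiable.

No assignment of truth values to the variables can make all 13 clauses true simultaneously.

The formula is UNSAT (unsatisfiable).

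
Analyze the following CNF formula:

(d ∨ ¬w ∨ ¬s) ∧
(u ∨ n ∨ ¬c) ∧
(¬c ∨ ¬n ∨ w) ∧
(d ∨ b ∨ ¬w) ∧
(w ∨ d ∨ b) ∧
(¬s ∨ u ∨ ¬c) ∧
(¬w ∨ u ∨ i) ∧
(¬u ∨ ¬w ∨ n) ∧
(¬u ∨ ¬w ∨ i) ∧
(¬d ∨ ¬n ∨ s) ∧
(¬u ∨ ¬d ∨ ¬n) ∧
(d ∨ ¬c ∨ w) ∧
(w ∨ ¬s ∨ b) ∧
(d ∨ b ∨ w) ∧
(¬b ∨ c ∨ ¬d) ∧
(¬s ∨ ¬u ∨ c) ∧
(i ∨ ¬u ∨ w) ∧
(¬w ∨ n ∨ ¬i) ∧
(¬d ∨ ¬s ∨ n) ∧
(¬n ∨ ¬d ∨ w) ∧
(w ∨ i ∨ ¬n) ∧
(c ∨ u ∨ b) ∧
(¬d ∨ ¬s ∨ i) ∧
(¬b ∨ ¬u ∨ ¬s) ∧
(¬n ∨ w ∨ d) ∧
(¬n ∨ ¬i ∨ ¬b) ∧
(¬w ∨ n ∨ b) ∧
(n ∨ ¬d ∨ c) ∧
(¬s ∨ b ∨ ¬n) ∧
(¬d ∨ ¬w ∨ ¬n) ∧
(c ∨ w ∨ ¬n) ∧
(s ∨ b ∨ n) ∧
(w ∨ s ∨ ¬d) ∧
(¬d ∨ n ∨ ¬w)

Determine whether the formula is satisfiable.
Yes

Yes, the formula is satisfiable.

One satisfying assignment is: w=False, b=True, c=False, d=False, i=False, s=False, n=False, u=False

Verification: With this assignment, all 34 clauses evaluate to true.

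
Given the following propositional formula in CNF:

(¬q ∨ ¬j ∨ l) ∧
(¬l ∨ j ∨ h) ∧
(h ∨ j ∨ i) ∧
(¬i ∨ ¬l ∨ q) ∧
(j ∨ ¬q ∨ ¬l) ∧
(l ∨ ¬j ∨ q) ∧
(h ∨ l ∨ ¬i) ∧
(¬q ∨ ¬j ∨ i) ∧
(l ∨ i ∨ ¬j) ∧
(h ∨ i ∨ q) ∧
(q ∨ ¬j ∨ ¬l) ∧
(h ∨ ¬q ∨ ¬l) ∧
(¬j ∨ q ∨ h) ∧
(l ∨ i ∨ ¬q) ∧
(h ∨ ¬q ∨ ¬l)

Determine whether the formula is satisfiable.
Yes

Yes, the formula is satisfiable.

One satisfying assignment is: q=False, j=False, h=True, i=False, l=False

Verification: With this assignment, all 15 clauses evaluate to true.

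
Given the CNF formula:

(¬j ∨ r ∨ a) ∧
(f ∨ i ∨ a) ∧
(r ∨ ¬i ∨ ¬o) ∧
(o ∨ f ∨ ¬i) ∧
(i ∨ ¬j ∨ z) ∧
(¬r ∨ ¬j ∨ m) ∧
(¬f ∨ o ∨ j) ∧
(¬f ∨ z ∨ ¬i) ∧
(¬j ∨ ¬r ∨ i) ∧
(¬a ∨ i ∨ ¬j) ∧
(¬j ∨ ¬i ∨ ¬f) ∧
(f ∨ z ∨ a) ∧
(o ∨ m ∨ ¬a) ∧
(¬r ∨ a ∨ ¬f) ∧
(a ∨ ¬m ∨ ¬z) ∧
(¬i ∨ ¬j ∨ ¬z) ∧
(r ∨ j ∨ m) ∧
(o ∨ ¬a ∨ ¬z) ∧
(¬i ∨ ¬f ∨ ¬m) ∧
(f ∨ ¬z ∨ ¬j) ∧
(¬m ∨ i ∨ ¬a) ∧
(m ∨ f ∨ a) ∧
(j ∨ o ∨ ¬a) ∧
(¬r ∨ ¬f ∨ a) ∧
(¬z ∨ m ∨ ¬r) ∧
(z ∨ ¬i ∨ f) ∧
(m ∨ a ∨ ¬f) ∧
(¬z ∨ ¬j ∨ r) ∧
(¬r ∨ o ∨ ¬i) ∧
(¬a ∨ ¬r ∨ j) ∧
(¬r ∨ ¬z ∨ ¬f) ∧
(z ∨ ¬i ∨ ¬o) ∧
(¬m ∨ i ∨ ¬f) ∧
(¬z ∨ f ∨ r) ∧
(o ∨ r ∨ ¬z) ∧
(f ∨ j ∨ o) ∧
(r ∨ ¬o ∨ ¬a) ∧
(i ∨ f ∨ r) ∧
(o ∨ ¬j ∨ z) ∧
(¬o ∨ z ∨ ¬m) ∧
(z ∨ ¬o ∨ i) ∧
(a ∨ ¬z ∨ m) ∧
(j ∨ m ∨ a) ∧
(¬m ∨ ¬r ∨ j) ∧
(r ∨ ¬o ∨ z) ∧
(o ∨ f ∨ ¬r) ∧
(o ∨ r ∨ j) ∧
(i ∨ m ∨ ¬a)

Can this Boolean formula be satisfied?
No

No, the formula is not satisfiable.

No assignment of truth values to the variables can make all 48 clauses true simultaneously.

The formula is UNSAT (unsatisfiable).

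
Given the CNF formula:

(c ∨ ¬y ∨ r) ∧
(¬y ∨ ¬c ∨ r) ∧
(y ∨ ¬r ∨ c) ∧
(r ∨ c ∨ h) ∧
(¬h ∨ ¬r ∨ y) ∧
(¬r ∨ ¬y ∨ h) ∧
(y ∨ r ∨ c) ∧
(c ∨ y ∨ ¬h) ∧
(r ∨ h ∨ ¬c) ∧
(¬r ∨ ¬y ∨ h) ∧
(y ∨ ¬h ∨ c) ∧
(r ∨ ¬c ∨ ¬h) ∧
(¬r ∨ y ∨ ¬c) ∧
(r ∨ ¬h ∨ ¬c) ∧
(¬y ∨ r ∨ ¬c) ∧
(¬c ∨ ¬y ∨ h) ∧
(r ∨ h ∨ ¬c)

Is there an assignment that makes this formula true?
Yes

Yes, the formula is satisfiable.

One satisfying assignment is: h=True, c=False, r=True, y=True

Verification: With this assignment, all 17 clauses evaluate to true.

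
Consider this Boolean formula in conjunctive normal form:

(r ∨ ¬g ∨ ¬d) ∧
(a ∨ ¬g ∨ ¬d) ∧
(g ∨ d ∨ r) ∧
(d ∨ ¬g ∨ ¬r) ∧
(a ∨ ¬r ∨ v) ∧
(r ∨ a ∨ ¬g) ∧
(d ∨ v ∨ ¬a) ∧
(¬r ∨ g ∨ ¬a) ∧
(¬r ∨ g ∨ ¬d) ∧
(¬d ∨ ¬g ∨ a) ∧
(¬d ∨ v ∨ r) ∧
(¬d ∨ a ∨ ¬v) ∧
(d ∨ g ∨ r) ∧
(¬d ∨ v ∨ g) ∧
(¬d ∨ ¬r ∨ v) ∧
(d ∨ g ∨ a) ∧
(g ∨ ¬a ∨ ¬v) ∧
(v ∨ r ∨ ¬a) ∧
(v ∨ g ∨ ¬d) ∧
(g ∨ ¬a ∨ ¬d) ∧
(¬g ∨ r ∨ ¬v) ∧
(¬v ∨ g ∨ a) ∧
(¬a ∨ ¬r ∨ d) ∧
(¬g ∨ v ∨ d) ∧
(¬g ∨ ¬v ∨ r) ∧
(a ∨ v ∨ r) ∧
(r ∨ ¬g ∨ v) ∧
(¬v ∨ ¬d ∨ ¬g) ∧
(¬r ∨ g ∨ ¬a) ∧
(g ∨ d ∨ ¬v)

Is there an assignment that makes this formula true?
No

No, the formula is not satisfiable.

No assignment of truth values to the variables can make all 30 clauses true simultaneously.

The formula is UNSAT (unsatisfiable).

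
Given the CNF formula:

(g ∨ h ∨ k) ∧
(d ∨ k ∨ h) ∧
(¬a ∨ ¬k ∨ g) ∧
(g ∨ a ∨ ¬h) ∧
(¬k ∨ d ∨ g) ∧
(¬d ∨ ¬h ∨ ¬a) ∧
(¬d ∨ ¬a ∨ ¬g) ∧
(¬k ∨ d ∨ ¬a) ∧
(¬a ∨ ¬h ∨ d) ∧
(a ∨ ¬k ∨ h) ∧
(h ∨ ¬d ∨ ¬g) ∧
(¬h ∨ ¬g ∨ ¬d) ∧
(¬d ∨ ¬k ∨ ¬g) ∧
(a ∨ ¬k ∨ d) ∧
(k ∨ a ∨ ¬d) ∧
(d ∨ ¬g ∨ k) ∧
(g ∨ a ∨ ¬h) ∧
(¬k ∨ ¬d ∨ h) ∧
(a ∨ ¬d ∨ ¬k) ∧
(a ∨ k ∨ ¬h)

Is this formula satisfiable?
No

No, the formula is not satisfiable.

No assignment of truth values to the variables can make all 20 clauses true simultaneously.

The formula is UNSAT (unsatisfiable).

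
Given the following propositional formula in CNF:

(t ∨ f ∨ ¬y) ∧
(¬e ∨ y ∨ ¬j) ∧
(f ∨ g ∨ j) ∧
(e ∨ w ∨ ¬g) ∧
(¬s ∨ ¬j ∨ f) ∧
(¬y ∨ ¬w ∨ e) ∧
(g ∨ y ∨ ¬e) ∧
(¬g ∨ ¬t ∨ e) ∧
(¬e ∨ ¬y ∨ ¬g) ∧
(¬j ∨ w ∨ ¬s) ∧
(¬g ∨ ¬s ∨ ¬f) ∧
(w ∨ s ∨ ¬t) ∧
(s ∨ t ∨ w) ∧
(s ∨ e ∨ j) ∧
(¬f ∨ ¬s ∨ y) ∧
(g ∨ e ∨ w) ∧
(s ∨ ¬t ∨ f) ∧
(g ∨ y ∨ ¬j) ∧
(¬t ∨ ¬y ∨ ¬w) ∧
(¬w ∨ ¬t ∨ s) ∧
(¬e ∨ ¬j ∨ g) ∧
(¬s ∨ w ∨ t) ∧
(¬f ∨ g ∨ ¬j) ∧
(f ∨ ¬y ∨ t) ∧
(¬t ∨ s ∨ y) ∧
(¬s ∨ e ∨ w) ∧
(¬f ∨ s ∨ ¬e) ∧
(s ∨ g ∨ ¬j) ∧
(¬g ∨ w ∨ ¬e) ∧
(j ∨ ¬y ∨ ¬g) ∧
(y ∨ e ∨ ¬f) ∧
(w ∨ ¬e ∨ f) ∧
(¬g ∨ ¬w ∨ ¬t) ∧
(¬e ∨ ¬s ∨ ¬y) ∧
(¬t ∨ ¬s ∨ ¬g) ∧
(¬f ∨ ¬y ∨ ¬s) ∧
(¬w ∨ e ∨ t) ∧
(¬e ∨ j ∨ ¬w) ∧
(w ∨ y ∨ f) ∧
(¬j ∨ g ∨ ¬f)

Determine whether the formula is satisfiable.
No

No, the formula is not satisfiable.

No assignment of truth values to the variables can make all 40 clauses true simultaneously.

The formula is UNSAT (unsatisfiable).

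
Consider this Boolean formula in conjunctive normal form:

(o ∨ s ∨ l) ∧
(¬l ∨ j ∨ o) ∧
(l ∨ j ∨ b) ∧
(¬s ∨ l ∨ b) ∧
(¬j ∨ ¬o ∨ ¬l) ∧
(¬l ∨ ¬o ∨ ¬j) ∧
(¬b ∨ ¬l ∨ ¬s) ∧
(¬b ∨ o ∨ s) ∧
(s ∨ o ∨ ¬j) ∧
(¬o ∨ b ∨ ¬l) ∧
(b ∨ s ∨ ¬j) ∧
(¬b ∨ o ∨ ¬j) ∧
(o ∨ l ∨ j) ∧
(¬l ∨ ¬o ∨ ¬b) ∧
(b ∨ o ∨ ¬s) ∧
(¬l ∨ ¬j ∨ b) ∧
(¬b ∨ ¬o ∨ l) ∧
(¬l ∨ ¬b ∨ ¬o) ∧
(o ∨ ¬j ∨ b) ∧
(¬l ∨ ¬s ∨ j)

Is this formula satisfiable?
No

No, the formula is not satisfiable.

No assignment of truth values to the variables can make all 20 clauses true simultaneously.

The formula is UNSAT (unsatisfiable).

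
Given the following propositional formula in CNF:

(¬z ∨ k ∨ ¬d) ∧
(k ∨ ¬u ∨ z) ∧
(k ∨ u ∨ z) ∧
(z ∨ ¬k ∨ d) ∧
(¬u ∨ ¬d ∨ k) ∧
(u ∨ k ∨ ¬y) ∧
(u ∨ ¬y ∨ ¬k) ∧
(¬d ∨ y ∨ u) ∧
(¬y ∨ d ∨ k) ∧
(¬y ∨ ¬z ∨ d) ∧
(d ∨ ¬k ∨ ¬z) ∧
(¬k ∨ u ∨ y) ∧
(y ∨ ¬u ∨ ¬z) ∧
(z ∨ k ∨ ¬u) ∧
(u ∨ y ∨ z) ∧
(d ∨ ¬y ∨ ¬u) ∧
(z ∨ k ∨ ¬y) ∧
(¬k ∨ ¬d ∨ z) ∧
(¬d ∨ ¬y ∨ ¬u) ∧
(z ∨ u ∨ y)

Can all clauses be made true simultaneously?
Yes

Yes, the formula is satisfiable.

One satisfying assignment is: d=False, u=False, z=True, y=False, k=False

Verification: With this assignment, all 20 clauses evaluate to true.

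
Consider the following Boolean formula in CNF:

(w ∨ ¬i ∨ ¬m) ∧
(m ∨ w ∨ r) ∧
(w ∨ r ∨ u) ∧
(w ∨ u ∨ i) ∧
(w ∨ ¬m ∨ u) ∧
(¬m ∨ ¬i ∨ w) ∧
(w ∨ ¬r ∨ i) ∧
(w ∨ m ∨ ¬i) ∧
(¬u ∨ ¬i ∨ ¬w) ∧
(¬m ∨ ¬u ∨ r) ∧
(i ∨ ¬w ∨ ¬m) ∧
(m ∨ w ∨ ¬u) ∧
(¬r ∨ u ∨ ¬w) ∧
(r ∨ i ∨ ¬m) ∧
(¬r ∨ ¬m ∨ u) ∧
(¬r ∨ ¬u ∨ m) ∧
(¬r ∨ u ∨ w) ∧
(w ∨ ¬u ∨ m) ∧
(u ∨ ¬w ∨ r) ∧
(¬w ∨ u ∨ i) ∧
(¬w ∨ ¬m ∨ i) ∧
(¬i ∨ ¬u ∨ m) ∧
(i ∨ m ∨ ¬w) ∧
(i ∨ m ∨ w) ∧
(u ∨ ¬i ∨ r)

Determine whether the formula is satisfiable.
No

No, the formula is not satisfiable.

No assignment of truth values to the variables can make all 25 clauses true simultaneously.

The formula is UNSAT (unsatisfiable).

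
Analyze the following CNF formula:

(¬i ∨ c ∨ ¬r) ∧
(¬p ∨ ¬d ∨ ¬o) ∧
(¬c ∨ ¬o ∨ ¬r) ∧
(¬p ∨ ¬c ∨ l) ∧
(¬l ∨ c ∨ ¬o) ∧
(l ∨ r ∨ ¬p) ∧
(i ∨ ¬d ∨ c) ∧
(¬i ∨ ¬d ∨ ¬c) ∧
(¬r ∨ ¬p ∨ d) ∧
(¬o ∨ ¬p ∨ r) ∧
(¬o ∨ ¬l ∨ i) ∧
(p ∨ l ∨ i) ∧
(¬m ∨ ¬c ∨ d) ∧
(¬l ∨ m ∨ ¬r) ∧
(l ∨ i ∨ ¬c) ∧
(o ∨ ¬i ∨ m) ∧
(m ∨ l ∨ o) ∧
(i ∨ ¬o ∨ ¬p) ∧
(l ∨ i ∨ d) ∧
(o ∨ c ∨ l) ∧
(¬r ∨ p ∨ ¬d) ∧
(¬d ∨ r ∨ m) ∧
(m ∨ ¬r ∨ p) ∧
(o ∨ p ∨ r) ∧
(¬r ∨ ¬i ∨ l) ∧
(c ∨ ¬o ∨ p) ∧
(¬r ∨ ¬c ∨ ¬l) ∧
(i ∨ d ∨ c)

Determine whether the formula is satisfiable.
Yes

Yes, the formula is satisfiable.

One satisfying assignment is: l=False, m=False, c=True, d=False, p=False, r=False, o=True, i=True

Verification: With this assignment, all 28 clauses evaluate to true.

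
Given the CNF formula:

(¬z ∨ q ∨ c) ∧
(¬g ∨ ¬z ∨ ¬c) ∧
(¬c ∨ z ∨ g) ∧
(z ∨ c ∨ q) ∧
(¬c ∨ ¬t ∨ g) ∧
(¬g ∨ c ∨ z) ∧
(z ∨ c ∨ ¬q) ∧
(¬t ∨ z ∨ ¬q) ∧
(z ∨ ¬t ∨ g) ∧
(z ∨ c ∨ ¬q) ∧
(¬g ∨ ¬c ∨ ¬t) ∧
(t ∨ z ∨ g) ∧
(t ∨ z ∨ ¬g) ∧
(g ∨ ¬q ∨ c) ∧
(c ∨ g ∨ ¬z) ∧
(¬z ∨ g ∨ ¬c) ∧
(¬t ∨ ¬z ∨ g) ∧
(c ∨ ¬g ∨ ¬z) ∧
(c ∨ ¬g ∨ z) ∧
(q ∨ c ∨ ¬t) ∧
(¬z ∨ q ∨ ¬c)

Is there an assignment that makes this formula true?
No

No, the formula is not satisfiable.

No assignment of truth values to the variables can make all 21 clauses true simultaneously.

The formula is UNSAT (unsatisfiable).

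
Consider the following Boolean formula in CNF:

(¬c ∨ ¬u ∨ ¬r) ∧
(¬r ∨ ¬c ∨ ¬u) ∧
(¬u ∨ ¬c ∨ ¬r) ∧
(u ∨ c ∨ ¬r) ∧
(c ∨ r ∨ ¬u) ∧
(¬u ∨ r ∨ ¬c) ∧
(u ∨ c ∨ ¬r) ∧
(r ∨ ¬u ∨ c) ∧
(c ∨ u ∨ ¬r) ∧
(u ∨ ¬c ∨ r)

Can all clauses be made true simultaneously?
Yes

Yes, the formula is satisfiable.

One satisfying assignment is: r=False, u=False, c=False

Verification: With this assignment, all 10 clauses evaluate to true.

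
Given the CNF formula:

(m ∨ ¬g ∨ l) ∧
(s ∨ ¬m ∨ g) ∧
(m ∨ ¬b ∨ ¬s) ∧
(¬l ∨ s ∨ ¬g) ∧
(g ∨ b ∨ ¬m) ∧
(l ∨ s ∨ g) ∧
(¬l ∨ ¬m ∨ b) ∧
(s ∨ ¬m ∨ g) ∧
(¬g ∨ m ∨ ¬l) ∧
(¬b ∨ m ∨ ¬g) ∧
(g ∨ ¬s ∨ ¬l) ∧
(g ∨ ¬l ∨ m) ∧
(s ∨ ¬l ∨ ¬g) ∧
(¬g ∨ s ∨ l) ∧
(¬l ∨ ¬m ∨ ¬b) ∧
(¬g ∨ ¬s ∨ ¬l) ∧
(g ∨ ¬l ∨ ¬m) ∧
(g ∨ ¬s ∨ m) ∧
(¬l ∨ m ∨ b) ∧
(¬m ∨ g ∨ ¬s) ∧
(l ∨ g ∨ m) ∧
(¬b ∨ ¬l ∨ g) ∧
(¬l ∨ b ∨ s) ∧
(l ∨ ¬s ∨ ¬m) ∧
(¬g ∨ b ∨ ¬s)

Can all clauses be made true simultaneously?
No

No, the formula is not satisfiable.

No assignment of truth values to the variables can make all 25 clauses true simultaneously.

The formula is UNSAT (unsatisfiable).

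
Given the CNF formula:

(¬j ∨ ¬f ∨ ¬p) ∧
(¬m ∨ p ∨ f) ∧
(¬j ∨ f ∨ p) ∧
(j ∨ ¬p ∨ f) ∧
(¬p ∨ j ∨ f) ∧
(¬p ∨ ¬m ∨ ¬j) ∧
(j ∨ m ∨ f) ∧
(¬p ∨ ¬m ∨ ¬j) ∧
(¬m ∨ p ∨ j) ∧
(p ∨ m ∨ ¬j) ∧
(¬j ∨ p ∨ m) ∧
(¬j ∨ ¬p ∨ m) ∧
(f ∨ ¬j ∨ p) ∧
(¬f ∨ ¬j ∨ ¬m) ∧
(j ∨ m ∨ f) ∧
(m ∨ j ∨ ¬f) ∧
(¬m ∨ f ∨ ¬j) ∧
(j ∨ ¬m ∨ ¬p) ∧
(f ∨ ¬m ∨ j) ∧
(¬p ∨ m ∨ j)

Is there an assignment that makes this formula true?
No

No, the formula is not satisfiable.

No assignment of truth values to the variables can make all 20 clauses true simultaneously.

The formula is UNSAT (unsatisfiable).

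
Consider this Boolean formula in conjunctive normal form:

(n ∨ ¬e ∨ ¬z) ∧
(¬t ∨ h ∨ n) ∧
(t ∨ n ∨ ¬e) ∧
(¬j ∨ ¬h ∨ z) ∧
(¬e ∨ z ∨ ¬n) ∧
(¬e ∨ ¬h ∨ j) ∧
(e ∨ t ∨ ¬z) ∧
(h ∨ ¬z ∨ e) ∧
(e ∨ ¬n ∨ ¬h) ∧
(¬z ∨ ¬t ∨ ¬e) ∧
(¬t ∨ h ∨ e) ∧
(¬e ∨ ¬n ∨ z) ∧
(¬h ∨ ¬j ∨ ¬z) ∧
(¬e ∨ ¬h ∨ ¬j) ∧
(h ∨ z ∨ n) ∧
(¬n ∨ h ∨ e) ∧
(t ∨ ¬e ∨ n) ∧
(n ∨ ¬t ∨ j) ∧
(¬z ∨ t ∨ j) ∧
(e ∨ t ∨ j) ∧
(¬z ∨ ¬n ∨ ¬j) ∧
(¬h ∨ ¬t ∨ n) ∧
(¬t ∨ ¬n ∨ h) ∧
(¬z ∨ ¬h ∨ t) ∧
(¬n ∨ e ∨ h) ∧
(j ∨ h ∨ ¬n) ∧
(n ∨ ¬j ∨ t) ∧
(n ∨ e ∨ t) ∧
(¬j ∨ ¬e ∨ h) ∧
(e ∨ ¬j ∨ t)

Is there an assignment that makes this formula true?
No

No, the formula is not satisfiable.

No assignment of truth values to the variables can make all 30 clauses true simultaneously.

The formula is UNSAT (unsatisfiable).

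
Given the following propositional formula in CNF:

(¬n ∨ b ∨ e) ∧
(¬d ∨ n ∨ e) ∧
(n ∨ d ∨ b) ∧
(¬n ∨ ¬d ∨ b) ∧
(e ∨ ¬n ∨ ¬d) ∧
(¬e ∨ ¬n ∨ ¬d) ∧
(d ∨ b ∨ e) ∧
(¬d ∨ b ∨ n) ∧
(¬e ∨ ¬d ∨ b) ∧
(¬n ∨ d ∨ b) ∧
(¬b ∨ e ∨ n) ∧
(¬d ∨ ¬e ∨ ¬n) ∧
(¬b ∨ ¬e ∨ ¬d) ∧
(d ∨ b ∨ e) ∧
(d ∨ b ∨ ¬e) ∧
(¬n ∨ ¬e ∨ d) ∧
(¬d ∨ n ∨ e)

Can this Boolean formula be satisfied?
Yes

Yes, the formula is satisfiable.

One satisfying assignment is: n=True, e=False, d=False, b=True

Verification: With this assignment, all 17 clauses evaluate to true.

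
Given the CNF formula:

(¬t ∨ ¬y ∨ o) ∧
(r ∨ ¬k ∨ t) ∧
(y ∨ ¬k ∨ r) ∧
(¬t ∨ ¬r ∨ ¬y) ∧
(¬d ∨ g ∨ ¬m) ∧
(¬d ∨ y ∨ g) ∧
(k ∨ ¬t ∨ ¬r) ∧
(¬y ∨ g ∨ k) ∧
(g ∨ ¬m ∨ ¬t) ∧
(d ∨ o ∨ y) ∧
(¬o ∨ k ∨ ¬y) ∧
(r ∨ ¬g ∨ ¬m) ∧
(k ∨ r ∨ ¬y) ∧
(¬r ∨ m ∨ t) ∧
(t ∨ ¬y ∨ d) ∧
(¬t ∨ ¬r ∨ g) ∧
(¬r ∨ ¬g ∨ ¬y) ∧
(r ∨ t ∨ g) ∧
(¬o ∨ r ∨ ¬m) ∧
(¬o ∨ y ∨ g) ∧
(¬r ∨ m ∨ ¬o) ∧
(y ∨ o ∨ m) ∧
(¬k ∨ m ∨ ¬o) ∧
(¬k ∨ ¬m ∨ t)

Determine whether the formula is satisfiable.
Yes

Yes, the formula is satisfiable.

One satisfying assignment is: y=False, m=False, t=True, d=False, k=False, o=True, g=True, r=False

Verification: With this assignment, all 24 clauses evaluate to true.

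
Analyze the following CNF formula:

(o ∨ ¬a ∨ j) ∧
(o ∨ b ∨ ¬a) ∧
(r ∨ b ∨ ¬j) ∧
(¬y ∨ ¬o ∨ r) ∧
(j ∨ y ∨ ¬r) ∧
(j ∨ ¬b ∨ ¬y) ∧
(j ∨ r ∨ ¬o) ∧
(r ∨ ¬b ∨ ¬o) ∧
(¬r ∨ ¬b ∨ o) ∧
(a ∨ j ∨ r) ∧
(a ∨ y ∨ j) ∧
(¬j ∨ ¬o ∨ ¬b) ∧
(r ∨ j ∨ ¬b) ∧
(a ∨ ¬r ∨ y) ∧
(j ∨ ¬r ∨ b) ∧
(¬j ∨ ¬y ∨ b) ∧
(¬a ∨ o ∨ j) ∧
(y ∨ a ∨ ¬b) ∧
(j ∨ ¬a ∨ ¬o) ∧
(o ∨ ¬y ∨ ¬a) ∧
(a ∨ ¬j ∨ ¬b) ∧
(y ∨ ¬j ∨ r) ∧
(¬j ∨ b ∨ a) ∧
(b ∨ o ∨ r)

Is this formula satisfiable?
Yes

Yes, the formula is satisfiable.

One satisfying assignment is: b=False, y=False, a=True, r=True, j=True, o=True

Verification: With this assignment, all 24 clauses evaluate to true.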